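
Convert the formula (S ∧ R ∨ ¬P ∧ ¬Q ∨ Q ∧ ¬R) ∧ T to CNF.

(S ∨ ¬P ∨ Q) ∧ (S ∨ ¬P ∨ ¬R) ∧ (S ∨ ¬Q ∨ ¬R) ∧ (R ∨ ¬P ∨ Q) ∧ T

(S ∧ R ∨ ¬P ∧ ¬Q ∨ Q ∧ ¬R) ∧ T
⇔ (S ∨ ¬P ∨ Q) ∧ (S ∨ ¬P ∨ ¬R) ∧ (S ∨ ¬Q ∨ Q) ∧ (S ∨ ¬Q ∨ ¬R) ∧ (R ∨ ¬P ∨ Q) ∧ (R ∨ ¬P ∨ ¬R) ∧ (R ∨ ¬Q ∨ Q) ∧ (R ∨ ¬Q ∨ ¬R) ∧ T   (distribute ∨ over ∧)
⇔ (S ∨ ¬P ∨ Q) ∧ (S ∨ ¬P ∨ ¬R) ∧ (S ∨ ¬Q ∨ ¬R) ∧ (R ∨ ¬P ∨ Q) ∧ T   (simplify)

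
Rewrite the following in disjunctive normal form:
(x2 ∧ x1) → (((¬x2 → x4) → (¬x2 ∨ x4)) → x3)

(x2 ∧ x1) → (((¬x2 → x4) → (¬x2 ∨ x4)) → x3)
≡ ¬(x2 ∧ x1) ∨ (((¬x2 → x4) → (¬x2 ∨ x4)) → x3)   [eliminate →]
≡ ¬(x2 ∧ x1) ∨ ¬((¬x2 → x4) → (¬x2 ∨ x4)) ∨ x3   [eliminate →]
≡ ¬(x2 ∧ x1) ∨ ¬(¬(¬x2 → x4) ∨ ¬x2 ∨ x4) ∨ x3   [eliminate →]
≡ ¬(x2 ∧ x1) ∨ ¬(¬(¬¬x2 ∨ x4) ∨ ¬x2 ∨ x4) ∨ x3   [eliminate →]
≡ ¬x2 ∨ ¬x1 ∨ ¬(¬(¬¬x2 ∨ x4) ∨ ¬x2 ∨ x4) ∨ x3   [De Morgan]
≡ ¬x2 ∨ ¬x1 ∨ (¬¬(¬¬x2 ∨ x4) ∧ ¬¬x2 ∧ ¬x4) ∨ x3   [De Morgan]
≡ ¬x2 ∨ ¬x1 ∨ ((¬¬x2 ∨ x4) ∧ ¬¬x2 ∧ ¬x4) ∨ x3   [double negation]
≡ ¬x2 ∨ ¬x1 ∨ ((x2 ∨ x4) ∧ ¬¬x2 ∧ ¬x4) ∨ x3   [double negation]
≡ ¬x2 ∨ ¬x1 ∨ ((x2 ∨ x4) ∧ x2 ∧ ¬x4) ∨ x3   [double negation]
≡ ¬x2 ∨ ¬x1 ∨ (x2 ∧ x2 ∧ ¬x4) ∨ (x4 ∧ x2 ∧ ¬x4) ∨ x3   [distribute ∧ over ∨]
≡ ¬x2 ∨ ¬x1 ∨ (x2 ∧ ¬x4) ∨ x3   [simplify]

¬x2 ∨ ¬x1 ∨ (x2 ∧ ¬x4) ∨ x3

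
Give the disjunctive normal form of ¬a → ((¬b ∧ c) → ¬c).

¬a → ((¬b ∧ c) → ¬c)
⇔ ¬¬a ∨ ((¬b ∧ c) → ¬c)   (eliminate →)
⇔ ¬¬a ∨ ¬(¬b ∧ c) ∨ ¬c   (eliminate →)
⇔ a ∨ ¬(¬b ∧ c) ∨ ¬c   (double negation)
⇔ a ∨ ¬¬b ∨ ¬c ∨ ¬c   (De Morgan)
⇔ a ∨ b ∨ ¬c ∨ ¬c   (double negation)
⇔ a ∨ b ∨ ¬c   (simplify)

a ∨ b ∨ ¬c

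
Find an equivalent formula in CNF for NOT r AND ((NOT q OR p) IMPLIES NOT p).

NOT r AND NOT p

NOT r AND ((NOT q OR p) IMPLIES NOT p)
= NOT r AND (NOT (NOT q OR p) OR NOT p)   [eliminate IMPLIES]
= NOT r AND ((NOT NOT q AND NOT p) OR NOT p)   [De Morgan]
= NOT r AND ((q AND NOT p) OR NOT p)   [double negation]
= NOT r AND (q OR NOT p) AND (NOT p OR NOT p)   [distribute OR over AND]
= NOT r AND NOT p   [simplify]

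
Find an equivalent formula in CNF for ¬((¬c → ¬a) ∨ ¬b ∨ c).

¬c ∧ a ∧ b

¬((¬c → ¬a) ∨ ¬b ∨ c)
⇔ ¬(¬¬c ∨ ¬a ∨ ¬b ∨ c)   [eliminate →]
⇔ ¬¬¬c ∧ ¬¬a ∧ ¬¬b ∧ ¬c   [De Morgan]
⇔ ¬c ∧ ¬¬a ∧ ¬¬b ∧ ¬c   [double negation]
⇔ ¬c ∧ a ∧ ¬¬b ∧ ¬c   [double negation]
⇔ ¬c ∧ a ∧ b ∧ ¬c   [double negation]
⇔ ¬c ∧ a ∧ b   [simplify]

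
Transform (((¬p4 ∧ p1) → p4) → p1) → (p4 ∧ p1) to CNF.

p4 ∨ ¬p1

(((¬p4 ∧ p1) → p4) → p1) → (p4 ∧ p1)
= ¬(((¬p4 ∧ p1) → p4) → p1) ∨ (p4 ∧ p1)   — eliminate →
= ¬(¬((¬p4 ∧ p1) → p4) ∨ p1) ∨ (p4 ∧ p1)   — eliminate →
= ¬(¬(¬(¬p4 ∧ p1) ∨ p4) ∨ p1) ∨ (p4 ∧ p1)   — eliminate →
= (¬¬(¬(¬p4 ∧ p1) ∨ p4) ∧ ¬p1) ∨ (p4 ∧ p1)   — De Morgan
= ((¬(¬p4 ∧ p1) ∨ p4) ∧ ¬p1) ∨ (p4 ∧ p1)   — double negation
= ((¬¬p4 ∨ ¬p1 ∨ p4) ∧ ¬p1) ∨ (p4 ∧ p1)   — De Morgan
= ((p4 ∨ ¬p1 ∨ p4) ∧ ¬p1) ∨ (p4 ∧ p1)   — double negation
= (p4 ∨ ¬p1 ∨ p4 ∨ p4) ∧ (p4 ∨ ¬p1 ∨ p4 ∨ p1) ∧ (¬p1 ∨ p4) ∧ (¬p1 ∨ p1)   — distribute ∨ over ∧
= p4 ∨ ¬p1   — simplify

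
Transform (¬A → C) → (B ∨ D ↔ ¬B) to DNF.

(¬A → C) → (B ∨ D ↔ ¬B)
≡ ¬(¬A → C) ∨ (B ∨ D ↔ ¬B)
≡ ¬(¬¬A ∨ C) ∨ (B ∨ D ↔ ¬B)
≡ ¬(¬¬A ∨ C) ∨ (B ∨ D → ¬B) ∧ (¬B → B ∨ D)
≡ ¬(¬¬A ∨ C) ∨ (¬(B ∨ D) ∨ ¬B) ∧ (¬B → B ∨ D)
≡ ¬(¬¬A ∨ C) ∨ (¬(B ∨ D) ∨ ¬B) ∧ (¬¬B ∨ B ∨ D)
≡ ¬¬¬A ∧ ¬C ∨ (¬(B ∨ D) ∨ ¬B) ∧ (¬¬B ∨ B ∨ D)
≡ ¬A ∧ ¬C ∨ (¬(B ∨ D) ∨ ¬B) ∧ (¬¬B ∨ B ∨ D)
≡ ¬A ∧ ¬C ∨ (¬B ∧ ¬D ∨ ¬B) ∧ (¬¬B ∨ B ∨ D)
≡ ¬A ∧ ¬C ∨ (¬B ∧ ¬D ∨ ¬B) ∧ (B ∨ B ∨ D)
≡ ¬A ∧ ¬C ∨ ¬B ∧ ¬D ∧ B ∨ ¬B ∧ ¬D ∧ B ∨ ¬B ∧ ¬D ∧ D ∨ ¬B ∧ B ∨ ¬B ∧ B ∨ ¬B ∧ D
≡ ¬A ∧ ¬C ∨ ¬B ∧ D

¬A ∧ ¬C ∨ ¬B ∧ D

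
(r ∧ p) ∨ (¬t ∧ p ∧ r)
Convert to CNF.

r ∧ p

(r ∧ p) ∨ (¬t ∧ p ∧ r)
≡ (r ∨ ¬t) ∧ (r ∨ p) ∧ (r ∨ r) ∧ (p ∨ ¬t) ∧ (p ∨ p) ∧ (p ∨ r)   [distribute ∨ over ∧]
≡ r ∧ p   [simplify]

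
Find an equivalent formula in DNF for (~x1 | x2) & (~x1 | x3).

(~x1 | x2) & (~x1 | x3)
= (~x1 & ~x1) | (~x1 & x3) | (x2 & ~x1) | (x2 & x3)   [distribute & over |]
= ~x1 | (x2 & x3)   [simplify]

~x1 | (x2 & x3)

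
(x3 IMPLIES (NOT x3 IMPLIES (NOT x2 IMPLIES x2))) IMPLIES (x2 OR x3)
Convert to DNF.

x2 OR x3

(x3 IMPLIES (NOT x3 IMPLIES (NOT x2 IMPLIES x2))) IMPLIES (x2 OR x3)
≡ NOT (x3 IMPLIES (NOT x3 IMPLIES (NOT x2 IMPLIES x2))) OR x2 OR x3   — eliminate IMPLIES
≡ NOT (NOT x3 OR (NOT x3 IMPLIES (NOT x2 IMPLIES x2))) OR x2 OR x3   — eliminate IMPLIES
≡ NOT (NOT x3 OR NOT NOT x3 OR (NOT x2 IMPLIES x2)) OR x2 OR x3   — eliminate IMPLIES
≡ NOT (NOT x3 OR NOT NOT x3 OR NOT NOT x2 OR x2) OR x2 OR x3   — eliminate IMPLIES
≡ (NOT NOT x3 AND NOT NOT NOT x3 AND NOT NOT NOT x2 AND NOT x2) OR x2 OR x3   — De Morgan
≡ (x3 AND NOT NOT NOT x3 AND NOT NOT NOT x2 AND NOT x2) OR x2 OR x3   — double negation
≡ (x3 AND NOT x3 AND NOT NOT NOT x2 AND NOT x2) OR x2 OR x3   — double negation
≡ (x3 AND NOT x3 AND NOT x2 AND NOT x2) OR x2 OR x3   — double negation
≡ x2 OR x3   — simplify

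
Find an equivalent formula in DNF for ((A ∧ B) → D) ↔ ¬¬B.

((A ∧ B) → D) ↔ ¬¬B
≡ (((A ∧ B) → D) → ¬¬B) ∧ (¬¬B → ((A ∧ B) → D))   (eliminate ↔)
≡ (¬((A ∧ B) → D) ∨ ¬¬B) ∧ (¬¬B → ((A ∧ B) → D))   (eliminate →)
≡ (¬(¬(A ∧ B) ∨ D) ∨ ¬¬B) ∧ (¬¬B → ((A ∧ B) → D))   (eliminate →)
≡ (¬(¬(A ∧ B) ∨ D) ∨ ¬¬B) ∧ (¬¬¬B ∨ ((A ∧ B) → D))   (eliminate →)
≡ (¬(¬(A ∧ B) ∨ D) ∨ ¬¬B) ∧ (¬¬¬B ∨ ¬(A ∧ B) ∨ D)   (eliminate →)
≡ ((¬¬(A ∧ B) ∧ ¬D) ∨ ¬¬B) ∧ (¬¬¬B ∨ ¬(A ∧ B) ∨ D)   (De Morgan)
≡ ((A ∧ B ∧ ¬D) ∨ ¬¬B) ∧ (¬¬¬B ∨ ¬(A ∧ B) ∨ D)   (double negation)
≡ ((A ∧ B ∧ ¬D) ∨ B) ∧ (¬¬¬B ∨ ¬(A ∧ B) ∨ D)   (double negation)
≡ ((A ∧ B ∧ ¬D) ∨ B) ∧ (¬B ∨ ¬(A ∧ B) ∨ D)   (double negation)
≡ ((A ∧ B ∧ ¬D) ∨ B) ∧ (¬B ∨ ¬A ∨ ¬B ∨ D)   (De Morgan)
≡ (A ∧ B ∧ ¬D ∧ ¬B) ∨ (A ∧ B ∧ ¬D ∧ ¬A) ∨ (A ∧ B ∧ ¬D ∧ ¬B) ∨ (A ∧ B ∧ ¬D ∧ D) ∨ (B ∧ ¬B) ∨ (B ∧ ¬A) ∨ (B ∧ ¬B) ∨ (B ∧ D)   (distribute ∧ over ∨)
≡ (B ∧ ¬A) ∨ (B ∧ D)   (simplify)

(B ∧ ¬A) ∨ (B ∧ D)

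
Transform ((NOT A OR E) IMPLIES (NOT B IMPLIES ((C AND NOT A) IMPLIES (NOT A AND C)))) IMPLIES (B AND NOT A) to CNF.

((NOT A OR E) IMPLIES (NOT B IMPLIES ((C AND NOT A) IMPLIES (NOT A AND C)))) IMPLIES (B AND NOT A)
⇔ NOT ((NOT A OR E) IMPLIES (NOT B IMPLIES ((C AND NOT A) IMPLIES (NOT A AND C)))) OR (B AND NOT A)   (eliminate IMPLIES)
⇔ NOT (NOT (NOT A OR E) OR (NOT B IMPLIES ((C AND NOT A) IMPLIES (NOT A AND C)))) OR (B AND NOT A)   (eliminate IMPLIES)
⇔ NOT (NOT (NOT A OR E) OR NOT NOT B OR ((C AND NOT A) IMPLIES (NOT A AND C))) OR (B AND NOT A)   (eliminate IMPLIES)
⇔ NOT (NOT (NOT A OR E) OR NOT NOT B OR NOT (C AND NOT A) OR (NOT A AND C)) OR (B AND NOT A)   (eliminate IMPLIES)
⇔ (NOT NOT (NOT A OR E) AND NOT NOT NOT B AND NOT NOT (C AND NOT A) AND NOT (NOT A AND C)) OR (B AND NOT A)   (De Morgan)
⇔ ((NOT A OR E) AND NOT NOT NOT B AND NOT NOT (C AND NOT A) AND NOT (NOT A AND C)) OR (B AND NOT A)   (double negation)
⇔ ((NOT A OR E) AND NOT B AND NOT NOT (C AND NOT A) AND NOT (NOT A AND C)) OR (B AND NOT A)   (double negation)
⇔ ((NOT A OR E) AND NOT B AND C AND NOT A AND NOT (NOT A AND C)) OR (B AND NOT A)   (double negation)
⇔ ((NOT A OR E) AND NOT B AND C AND NOT A AND (NOT NOT A OR NOT C)) OR (B AND NOT A)   (De Morgan)
⇔ ((NOT A OR E) AND NOT B AND C AND NOT A AND (A OR NOT C)) OR (B AND NOT A)   (double negation)
⇔ (NOT A OR E OR B) AND (NOT A OR E OR NOT A) AND (NOT B OR B) AND (NOT B OR NOT A) AND (C OR B) AND (C OR NOT A) AND (NOT A OR B) AND (NOT A OR NOT A) AND (A OR NOT C OR B) AND (A OR NOT C OR NOT A)   (distribute OR over AND)
⇔ (C OR B) AND NOT A AND (A OR NOT C OR B)   (simplify)

(C OR B) AND NOT A AND (A OR NOT C OR B)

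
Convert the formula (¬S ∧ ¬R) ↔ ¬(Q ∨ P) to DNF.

(S ∧ Q) ∨ (S ∧ P) ∨ (R ∧ Q) ∨ (R ∧ P) ∨ (¬Q ∧ ¬P ∧ ¬S ∧ ¬R)

(¬S ∧ ¬R) ↔ ¬(Q ∨ P)
≡ ((¬S ∧ ¬R) → ¬(Q ∨ P)) ∧ (¬(Q ∨ P) → (¬S ∧ ¬R))   [eliminate ↔]
≡ (¬(¬S ∧ ¬R) ∨ ¬(Q ∨ P)) ∧ (¬(Q ∨ P) → (¬S ∧ ¬R))   [eliminate →]
≡ (¬(¬S ∧ ¬R) ∨ ¬(Q ∨ P)) ∧ (¬¬(Q ∨ P) ∨ (¬S ∧ ¬R))   [eliminate →]
≡ (¬¬S ∨ ¬¬R ∨ ¬(Q ∨ P)) ∧ (¬¬(Q ∨ P) ∨ (¬S ∧ ¬R))   [De Morgan]
≡ (S ∨ ¬¬R ∨ ¬(Q ∨ P)) ∧ (¬¬(Q ∨ P) ∨ (¬S ∧ ¬R))   [double negation]
≡ (S ∨ R ∨ ¬(Q ∨ P)) ∧ (¬¬(Q ∨ P) ∨ (¬S ∧ ¬R))   [double negation]
≡ (S ∨ R ∨ (¬Q ∧ ¬P)) ∧ (¬¬(Q ∨ P) ∨ (¬S ∧ ¬R))   [De Morgan]
≡ (S ∨ R ∨ (¬Q ∧ ¬P)) ∧ (Q ∨ P ∨ (¬S ∧ ¬R))   [double negation]
≡ (S ∧ Q) ∨ (S ∧ P) ∨ (S ∧ ¬S ∧ ¬R) ∨ (R ∧ Q) ∨ (R ∧ P) ∨ (R ∧ ¬S ∧ ¬R) ∨ (¬Q ∧ ¬P ∧ Q) ∨ (¬Q ∧ ¬P ∧ P) ∨ (¬Q ∧ ¬P ∧ ¬S ∧ ¬R)   [distribute ∧ over ∨]
≡ (S ∧ Q) ∨ (S ∧ P) ∨ (R ∧ Q) ∨ (R ∧ P) ∨ (¬Q ∧ ¬P ∧ ¬S ∧ ¬R)   [simplify]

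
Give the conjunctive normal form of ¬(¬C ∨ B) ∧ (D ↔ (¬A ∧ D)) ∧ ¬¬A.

C ∧ ¬B ∧ (¬D ∨ ¬A) ∧ A

¬(¬C ∨ B) ∧ (D ↔ (¬A ∧ D)) ∧ ¬¬A
≡ ¬(¬C ∨ B) ∧ (D → (¬A ∧ D)) ∧ ((¬A ∧ D) → D) ∧ ¬¬A   [eliminate ↔]
≡ ¬(¬C ∨ B) ∧ (¬D ∨ (¬A ∧ D)) ∧ ((¬A ∧ D) → D) ∧ ¬¬A   [eliminate →]
≡ ¬(¬C ∨ B) ∧ (¬D ∨ (¬A ∧ D)) ∧ (¬(¬A ∧ D) ∨ D) ∧ ¬¬A   [eliminate →]
≡ ¬¬C ∧ ¬B ∧ (¬D ∨ (¬A ∧ D)) ∧ (¬(¬A ∧ D) ∨ D) ∧ ¬¬A   [De Morgan]
≡ C ∧ ¬B ∧ (¬D ∨ (¬A ∧ D)) ∧ (¬(¬A ∧ D) ∨ D) ∧ ¬¬A   [double negation]
≡ C ∧ ¬B ∧ (¬D ∨ (¬A ∧ D)) ∧ (¬¬A ∨ ¬D ∨ D) ∧ ¬¬A   [De Morgan]
≡ C ∧ ¬B ∧ (¬D ∨ (¬A ∧ D)) ∧ (A ∨ ¬D ∨ D) ∧ ¬¬A   [double negation]
≡ C ∧ ¬B ∧ (¬D ∨ (¬A ∧ D)) ∧ (A ∨ ¬D ∨ D) ∧ A   [double negation]
≡ C ∧ ¬B ∧ (¬D ∨ ¬A) ∧ (¬D ∨ D) ∧ (A ∨ ¬D ∨ D) ∧ A   [distribute ∨ over ∧]
≡ C ∧ ¬B ∧ (¬D ∨ ¬A) ∧ A   [simplify]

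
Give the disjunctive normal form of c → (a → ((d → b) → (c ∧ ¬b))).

¬c ∨ ¬a ∨ (d ∧ ¬b) ∨ (c ∧ ¬b)

c → (a → ((d → b) → (c ∧ ¬b)))
≡ ¬c ∨ (a → ((d → b) → (c ∧ ¬b)))   (eliminate →)
≡ ¬c ∨ ¬a ∨ ((d → b) → (c ∧ ¬b))   (eliminate →)
≡ ¬c ∨ ¬a ∨ ¬(d → b) ∨ (c ∧ ¬b)   (eliminate →)
≡ ¬c ∨ ¬a ∨ ¬(¬d ∨ b) ∨ (c ∧ ¬b)   (eliminate →)
≡ ¬c ∨ ¬a ∨ (¬¬d ∧ ¬b) ∨ (c ∧ ¬b)   (De Morgan)
≡ ¬c ∨ ¬a ∨ (d ∧ ¬b) ∨ (c ∧ ¬b)   (double negation)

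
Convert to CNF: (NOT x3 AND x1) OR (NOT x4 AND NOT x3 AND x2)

(NOT x3 AND x1) OR (NOT x4 AND NOT x3 AND x2)
≡ (NOT x3 OR NOT x4) AND (NOT x3 OR NOT x3) AND (NOT x3 OR x2) AND (x1 OR NOT x4) AND (x1 OR NOT x3) AND (x1 OR x2)   (distribute OR over AND)
≡ NOT x3 AND (x1 OR NOT x4) AND (x1 OR x2)   (simplify)

NOT x3 AND (x1 OR NOT x4) AND (x1 OR x2)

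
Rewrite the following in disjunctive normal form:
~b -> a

b | a

~b -> a
= ~~b | a   (eliminate ->)
= b | a   (double negation)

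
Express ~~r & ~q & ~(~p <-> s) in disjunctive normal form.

~~r & ~q & ~(~p <-> s)
≡ ~~r & ~q & ~((~p -> s) & (s -> ~p))   — eliminate <->
≡ ~~r & ~q & ~((~~p | s) & (s -> ~p))   — eliminate ->
≡ ~~r & ~q & ~((~~p | s) & (~s | ~p))   — eliminate ->
≡ r & ~q & ~((~~p | s) & (~s | ~p))   — double negation
≡ r & ~q & (~(~~p | s) | ~(~s | ~p))   — De Morgan
≡ r & ~q & ((~~~p & ~s) | ~(~s | ~p))   — De Morgan
≡ r & ~q & ((~p & ~s) | ~(~s | ~p))   — double negation
≡ r & ~q & ((~p & ~s) | (~~s & ~~p))   — De Morgan
≡ r & ~q & ((~p & ~s) | (s & ~~p))   — double negation
≡ r & ~q & ((~p & ~s) | (s & p))   — double negation
≡ (r & ~q & ~p & ~s) | (r & ~q & s & p)   — distribute & over |

(r & ~q & ~p & ~s) | (r & ~q & s & p)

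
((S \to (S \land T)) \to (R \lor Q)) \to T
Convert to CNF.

(\lnot S \lor T) \land (\lnot R \lor T) \land (\lnot Q \lor T)

((S \to (S \land T)) \to (R \lor Q)) \to T
≡ \lnot ((S \to (S \land T)) \to (R \lor Q)) \lor T   — eliminate \to
≡ \lnot (\lnot (S \to (S \land T)) \lor R \lor Q) \lor T   — eliminate \to
≡ \lnot (\lnot (\lnot S \lor (S \land T)) \lor R \lor Q) \lor T   — eliminate \to
≡ (\lnot \lnot (\lnot S \lor (S \land T)) \land \lnot R \land \lnot Q) \lor T   — De Morgan
≡ ((\lnot S \lor (S \land T)) \land \lnot R \land \lnot Q) \lor T   — double negation
≡ (\lnot S \lor S \lor T) \land (\lnot S \lor T \lor T) \land (\lnot R \lor T) \land (\lnot Q \lor T)   — distribute \lor over \land
≡ (\lnot S \lor T) \land (\lnot R \lor T) \land (\lnot Q \lor T)   — simplify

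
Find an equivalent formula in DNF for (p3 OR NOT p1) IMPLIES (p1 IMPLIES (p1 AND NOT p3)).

(NOT p3 AND p1) OR NOT p1

(p3 OR NOT p1) IMPLIES (p1 IMPLIES (p1 AND NOT p3))
⇔ NOT (p3 OR NOT p1) OR (p1 IMPLIES (p1 AND NOT p3))   (eliminate IMPLIES)
⇔ NOT (p3 OR NOT p1) OR NOT p1 OR (p1 AND NOT p3)   (eliminate IMPLIES)
⇔ (NOT p3 AND NOT NOT p1) OR NOT p1 OR (p1 AND NOT p3)   (De Morgan)
⇔ (NOT p3 AND p1) OR NOT p1 OR (p1 AND NOT p3)   (double negation)
⇔ (NOT p3 AND p1) OR NOT p1   (simplify)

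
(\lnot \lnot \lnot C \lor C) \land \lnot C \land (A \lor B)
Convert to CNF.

(\lnot \lnot \lnot C \lor C) \land \lnot C \land (A \lor B)
≡ (\lnot C \lor C) \land \lnot C \land (A \lor B)   [double negation]
≡ \lnot C \land (A \lor B)   [simplify]

\lnot C \land (A \lor B)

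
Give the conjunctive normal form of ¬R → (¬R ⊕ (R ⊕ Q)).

¬R → (¬R ⊕ (R ⊕ Q))
≡ ¬¬R ∨ (¬R ⊕ (R ⊕ Q))   (eliminate →)
≡ ¬¬R ∨ ((¬R ∨ (R ⊕ Q)) ∧ ¬(¬R ∧ (R ⊕ Q)))   (expand ⊕)
≡ ¬¬R ∨ ((¬R ∨ ((R ∨ Q) ∧ ¬(R ∧ Q))) ∧ ¬(¬R ∧ (R ⊕ Q)))   (expand ⊕)
≡ ¬¬R ∨ ((¬R ∨ ((R ∨ Q) ∧ ¬(R ∧ Q))) ∧ ¬(¬R ∧ (R ∨ Q) ∧ ¬(R ∧ Q)))   (expand ⊕)
≡ R ∨ ((¬R ∨ ((R ∨ Q) ∧ ¬(R ∧ Q))) ∧ ¬(¬R ∧ (R ∨ Q) ∧ ¬(R ∧ Q)))   (double negation)
≡ R ∨ ((¬R ∨ ((R ∨ Q) ∧ (¬R ∨ ¬Q))) ∧ ¬(¬R ∧ (R ∨ Q) ∧ ¬(R ∧ Q)))   (De Morgan)
≡ R ∨ ((¬R ∨ ((R ∨ Q) ∧ (¬R ∨ ¬Q))) ∧ (¬¬R ∨ ¬(R ∨ Q) ∨ ¬¬(R ∧ Q)))   (De Morgan)
≡ R ∨ ((¬R ∨ ((R ∨ Q) ∧ (¬R ∨ ¬Q))) ∧ (R ∨ ¬(R ∨ Q) ∨ ¬¬(R ∧ Q)))   (double negation)
≡ R ∨ ((¬R ∨ ((R ∨ Q) ∧ (¬R ∨ ¬Q))) ∧ (R ∨ (¬R ∧ ¬Q) ∨ ¬¬(R ∧ Q)))   (De Morgan)
≡ R ∨ ((¬R ∨ ((R ∨ Q) ∧ (¬R ∨ ¬Q))) ∧ (R ∨ (¬R ∧ ¬Q) ∨ (R ∧ Q)))   (double negation)
≡ (R ∨ ¬R ∨ R ∨ Q) ∧ (R ∨ ¬R ∨ ¬R ∨ ¬Q) ∧ (R ∨ R ∨ ¬R ∨ R) ∧ (R ∨ R ∨ ¬R ∨ Q) ∧ (R ∨ R ∨ ¬Q ∨ R) ∧ (R ∨ R ∨ ¬Q ∨ Q)   (distribute ∨ over ∧)
≡ R ∨ ¬Q   (simplify)

R ∨ ¬Q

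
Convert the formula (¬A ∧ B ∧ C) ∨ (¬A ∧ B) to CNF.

¬A ∧ B

(¬A ∧ B ∧ C) ∨ (¬A ∧ B)
⇔ (¬A ∨ ¬A) ∧ (¬A ∨ B) ∧ (B ∨ ¬A) ∧ (B ∨ B) ∧ (C ∨ ¬A) ∧ (C ∨ B)   [distribute ∨ over ∧]
⇔ ¬A ∧ B   [simplify]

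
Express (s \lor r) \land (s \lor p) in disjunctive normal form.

(s \lor r) \land (s \lor p)
⇔ (s \land s) \lor (s \land p) \lor (r \land s) \lor (r \land p)   — distribute \land over \lor
⇔ s \lor (r \land p)   — simplify

s \lor (r \land p)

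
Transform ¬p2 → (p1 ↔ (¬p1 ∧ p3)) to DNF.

p2 ∨ (¬p1 ∧ ¬p3)

¬p2 → (p1 ↔ (¬p1 ∧ p3))
⇔ ¬¬p2 ∨ (p1 ↔ (¬p1 ∧ p3))   [eliminate →]
⇔ ¬¬p2 ∨ ((p1 → (¬p1 ∧ p3)) ∧ ((¬p1 ∧ p3) → p1))   [eliminate ↔]
⇔ ¬¬p2 ∨ ((¬p1 ∨ (¬p1 ∧ p3)) ∧ ((¬p1 ∧ p3) → p1))   [eliminate →]
⇔ ¬¬p2 ∨ ((¬p1 ∨ (¬p1 ∧ p3)) ∧ (¬(¬p1 ∧ p3) ∨ p1))   [eliminate →]
⇔ p2 ∨ ((¬p1 ∨ (¬p1 ∧ p3)) ∧ (¬(¬p1 ∧ p3) ∨ p1))   [double negation]
⇔ p2 ∨ ((¬p1 ∨ (¬p1 ∧ p3)) ∧ (¬¬p1 ∨ ¬p3 ∨ p1))   [De Morgan]
⇔ p2 ∨ ((¬p1 ∨ (¬p1 ∧ p3)) ∧ (p1 ∨ ¬p3 ∨ p1))   [double negation]
⇔ p2 ∨ (¬p1 ∧ p1) ∨ (¬p1 ∧ ¬p3) ∨ (¬p1 ∧ p1) ∨ (¬p1 ∧ p3 ∧ p1) ∨ (¬p1 ∧ p3 ∧ ¬p3) ∨ (¬p1 ∧ p3 ∧ p1)   [distribute ∧ over ∨]
⇔ p2 ∨ (¬p1 ∧ ¬p3)   [simplify]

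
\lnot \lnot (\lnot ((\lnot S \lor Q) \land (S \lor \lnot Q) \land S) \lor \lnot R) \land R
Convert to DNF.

(S \land \lnot Q \land R) \lor (\lnot S \land R)

\lnot \lnot (\lnot ((\lnot S \lor Q) \land (S \lor \lnot Q) \land S) \lor \lnot R) \land R
= (\lnot ((\lnot S \lor Q) \land (S \lor \lnot Q) \land S) \lor \lnot R) \land R   [double negation]
= (\lnot (\lnot S \lor Q) \lor \lnot (S \lor \lnot Q) \lor \lnot S \lor \lnot R) \land R   [De Morgan]
= ((\lnot \lnot S \land \lnot Q) \lor \lnot (S \lor \lnot Q) \lor \lnot S \lor \lnot R) \land R   [De Morgan]
= ((S \land \lnot Q) \lor \lnot (S \lor \lnot Q) \lor \lnot S \lor \lnot R) \land R   [double negation]
= ((S \land \lnot Q) \lor (\lnot S \land \lnot \lnot Q) \lor \lnot S \lor \lnot R) \land R   [De Morgan]
= ((S \land \lnot Q) \lor (\lnot S \land Q) \lor \lnot S \lor \lnot R) \land R   [double negation]
= (S \land \lnot Q \land R) \lor (\lnot S \land Q \land R) \lor (\lnot S \land R) \lor (\lnot R \land R)   [distribute \land over \lor]
= (S \land \lnot Q \land R) \lor (\lnot S \land R)   [simplify]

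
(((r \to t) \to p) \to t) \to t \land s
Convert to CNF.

(r \lor p \lor t) \land (r \lor p \lor s) \land (\lnot t \lor s)

(((r \to t) \to p) \to t) \to t \land s
≡ \lnot (((r \to t) \to p) \to t) \lor t \land s   (eliminate \to)
≡ \lnot (\lnot ((r \to t) \to p) \lor t) \lor t \land s   (eliminate \to)
≡ \lnot (\lnot (\lnot (r \to t) \lor p) \lor t) \lor t \land s   (eliminate \to)
≡ \lnot (\lnot (\lnot (\lnot r \lor t) \lor p) \lor t) \lor t \land s   (eliminate \to)
≡ \lnot \lnot (\lnot (\lnot r \lor t) \lor p) \land \lnot t \lor t \land s   (De Morgan)
≡ (\lnot (\lnot r \lor t) \lor p) \land \lnot t \lor t \land s   (double negation)
≡ (\lnot \lnot r \land \lnot t \lor p) \land \lnot t \lor t \land s   (De Morgan)
≡ (r \land \lnot t \lor p) \land \lnot t \lor t \land s   (double negation)
≡ (r \lor p \lor t) \land (r \lor p \lor s) \land (\lnot t \lor p \lor t) \land (\lnot t \lor p \lor s) \land (\lnot t \lor t) \land (\lnot t \lor s)   (distribute \lor over \land)
≡ (r \lor p \lor t) \land (r \lor p \lor s) \land (\lnot t \lor s)   (simplify)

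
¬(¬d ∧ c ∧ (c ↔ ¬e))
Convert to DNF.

¬(¬d ∧ c ∧ (c ↔ ¬e))
≡ ¬(¬d ∧ c ∧ (c → ¬e) ∧ (¬e → c))   — eliminate ↔
≡ ¬(¬d ∧ c ∧ (¬c ∨ ¬e) ∧ (¬e → c))   — eliminate →
≡ ¬(¬d ∧ c ∧ (¬c ∨ ¬e) ∧ (¬¬e ∨ c))   — eliminate →
≡ ¬¬d ∨ ¬c ∨ ¬(¬c ∨ ¬e) ∨ ¬(¬¬e ∨ c)   — De Morgan
≡ d ∨ ¬c ∨ ¬(¬c ∨ ¬e) ∨ ¬(¬¬e ∨ c)   — double negation
≡ d ∨ ¬c ∨ (¬¬c ∧ ¬¬e) ∨ ¬(¬¬e ∨ c)   — De Morgan
≡ d ∨ ¬c ∨ (c ∧ ¬¬e) ∨ ¬(¬¬e ∨ c)   — double negation
≡ d ∨ ¬c ∨ (c ∧ e) ∨ ¬(¬¬e ∨ c)   — double negation
≡ d ∨ ¬c ∨ (c ∧ e) ∨ (¬¬¬e ∧ ¬c)   — De Morgan
≡ d ∨ ¬c ∨ (c ∧ e) ∨ (¬e ∧ ¬c)   — double negation
≡ d ∨ ¬c ∨ (c ∧ e)   — simplify

d ∨ ¬c ∨ (c ∧ e)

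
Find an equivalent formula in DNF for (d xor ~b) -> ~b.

(~d & b) | ~b

(d xor ~b) -> ~b
≡ ~(d xor ~b) | ~b   [eliminate ->]
≡ ~((d & ~~b) | (~d & ~b)) | ~b   [expand xor]
≡ (~(d & ~~b) & ~(~d & ~b)) | ~b   [De Morgan]
≡ ((~d | ~~~b) & ~(~d & ~b)) | ~b   [De Morgan]
≡ ((~d | ~b) & ~(~d & ~b)) | ~b   [double negation]
≡ ((~d | ~b) & (~~d | ~~b)) | ~b   [De Morgan]
≡ ((~d | ~b) & (d | ~~b)) | ~b   [double negation]
≡ ((~d | ~b) & (d | b)) | ~b   [double negation]
≡ (~d & d) | (~d & b) | (~b & d) | (~b & b) | ~b   [distribute & over |]
≡ (~d & b) | ~b   [simplify]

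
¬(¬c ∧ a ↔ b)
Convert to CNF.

(¬c ∨ b) ∧ (a ∨ b) ∧ (¬b ∨ c ∨ ¬a)

¬(¬c ∧ a ↔ b)
≡ ¬((¬c ∧ a → b) ∧ (b → ¬c ∧ a))   — eliminate ↔
≡ ¬((¬(¬c ∧ a) ∨ b) ∧ (b → ¬c ∧ a))   — eliminate →
≡ ¬((¬(¬c ∧ a) ∨ b) ∧ (¬b ∨ ¬c ∧ a))   — eliminate →
≡ ¬(¬(¬c ∧ a) ∨ b) ∨ ¬(¬b ∨ ¬c ∧ a)   — De Morgan
≡ ¬¬(¬c ∧ a) ∧ ¬b ∨ ¬(¬b ∨ ¬c ∧ a)   — De Morgan
≡ ¬c ∧ a ∧ ¬b ∨ ¬(¬b ∨ ¬c ∧ a)   — double negation
≡ ¬c ∧ a ∧ ¬b ∨ ¬¬b ∧ ¬(¬c ∧ a)   — De Morgan
≡ ¬c ∧ a ∧ ¬b ∨ b ∧ ¬(¬c ∧ a)   — double negation
≡ ¬c ∧ a ∧ ¬b ∨ b ∧ (¬¬c ∨ ¬a)   — De Morgan
≡ ¬c ∧ a ∧ ¬b ∨ b ∧ (c ∨ ¬a)   — double negation
≡ (¬c ∨ b) ∧ (¬c ∨ c ∨ ¬a) ∧ (a ∨ b) ∧ (a ∨ c ∨ ¬a) ∧ (¬b ∨ b) ∧ (¬b ∨ c ∨ ¬a)   — distribute ∨ over ∧
≡ (¬c ∨ b) ∧ (a ∨ b) ∧ (¬b ∨ c ∨ ¬a)   — simplify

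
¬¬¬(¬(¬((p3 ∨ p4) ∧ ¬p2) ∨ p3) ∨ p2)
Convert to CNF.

(¬p4 ∨ p2 ∨ p3) ∧ ¬p2

¬¬¬(¬(¬((p3 ∨ p4) ∧ ¬p2) ∨ p3) ∨ p2)
≡ ¬(¬(¬((p3 ∨ p4) ∧ ¬p2) ∨ p3) ∨ p2)   — double negation
≡ ¬¬(¬((p3 ∨ p4) ∧ ¬p2) ∨ p3) ∧ ¬p2   — De Morgan
≡ (¬((p3 ∨ p4) ∧ ¬p2) ∨ p3) ∧ ¬p2   — double negation
≡ (¬(p3 ∨ p4) ∨ ¬¬p2 ∨ p3) ∧ ¬p2   — De Morgan
≡ (¬p3 ∧ ¬p4 ∨ ¬¬p2 ∨ p3) ∧ ¬p2   — De Morgan
≡ (¬p3 ∧ ¬p4 ∨ p2 ∨ p3) ∧ ¬p2   — double negation
≡ (¬p3 ∨ p2 ∨ p3) ∧ (¬p4 ∨ p2 ∨ p3) ∧ ¬p2   — distribute ∨ over ∧
≡ (¬p4 ∨ p2 ∨ p3) ∧ ¬p2   — simplify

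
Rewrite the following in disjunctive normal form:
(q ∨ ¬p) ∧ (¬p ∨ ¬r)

(q ∨ ¬p) ∧ (¬p ∨ ¬r)
= (q ∧ ¬p) ∨ (q ∧ ¬r) ∨ (¬p ∧ ¬p) ∨ (¬p ∧ ¬r)   [distribute ∧ over ∨]
= (q ∧ ¬r) ∨ ¬p   [simplify]

(q ∧ ¬r) ∨ ¬p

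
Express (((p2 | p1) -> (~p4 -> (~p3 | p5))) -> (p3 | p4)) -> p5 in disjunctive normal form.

(((p2 | p1) -> (~p4 -> (~p3 | p5))) -> (p3 | p4)) -> p5
≡ ~(((p2 | p1) -> (~p4 -> (~p3 | p5))) -> (p3 | p4)) | p5
≡ ~(~((p2 | p1) -> (~p4 -> (~p3 | p5))) | p3 | p4) | p5
≡ ~(~(~(p2 | p1) | (~p4 -> (~p3 | p5))) | p3 | p4) | p5
≡ ~(~(~(p2 | p1) | ~~p4 | ~p3 | p5) | p3 | p4) | p5
≡ (~~(~(p2 | p1) | ~~p4 | ~p3 | p5) & ~p3 & ~p4) | p5
≡ ((~(p2 | p1) | ~~p4 | ~p3 | p5) & ~p3 & ~p4) | p5
≡ (((~p2 & ~p1) | ~~p4 | ~p3 | p5) & ~p3 & ~p4) | p5
≡ (((~p2 & ~p1) | p4 | ~p3 | p5) & ~p3 & ~p4) | p5
≡ (~p2 & ~p1 & ~p3 & ~p4) | (p4 & ~p3 & ~p4) | (~p3 & ~p3 & ~p4) | (p5 & ~p3 & ~p4) | p5
≡ (~p3 & ~p4) | p5

(~p3 & ~p4) | p5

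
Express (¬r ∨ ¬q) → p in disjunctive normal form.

(¬r ∨ ¬q) → p
≡ ¬(¬r ∨ ¬q) ∨ p   [eliminate →]
≡ (¬¬r ∧ ¬¬q) ∨ p   [De Morgan]
≡ (r ∧ ¬¬q) ∨ p   [double negation]
≡ (r ∧ q) ∨ p   [double negation]

(r ∧ q) ∨ p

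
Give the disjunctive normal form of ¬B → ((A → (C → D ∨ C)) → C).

¬B → ((A → (C → D ∨ C)) → C)
≡ ¬¬B ∨ ((A → (C → D ∨ C)) → C)   [eliminate →]
≡ ¬¬B ∨ ¬(A → (C → D ∨ C)) ∨ C   [eliminate →]
≡ ¬¬B ∨ ¬(¬A ∨ (C → D ∨ C)) ∨ C   [eliminate →]
≡ ¬¬B ∨ ¬(¬A ∨ ¬C ∨ D ∨ C) ∨ C   [eliminate →]
≡ B ∨ ¬(¬A ∨ ¬C ∨ D ∨ C) ∨ C   [double negation]
≡ B ∨ ¬¬A ∧ ¬¬C ∧ ¬D ∧ ¬C ∨ C   [De Morgan]
≡ B ∨ A ∧ ¬¬C ∧ ¬D ∧ ¬C ∨ C   [double negation]
≡ B ∨ A ∧ C ∧ ¬D ∧ ¬C ∨ C   [double negation]
≡ B ∨ C   [simplify]

B ∨ C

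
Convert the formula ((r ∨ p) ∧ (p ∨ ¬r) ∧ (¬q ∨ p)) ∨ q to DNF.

((r ∨ p) ∧ (p ∨ ¬r) ∧ (¬q ∨ p)) ∨ q
= (r ∧ p ∧ ¬q) ∨ (r ∧ p ∧ p) ∨ (r ∧ ¬r ∧ ¬q) ∨ (r ∧ ¬r ∧ p) ∨ (p ∧ p ∧ ¬q) ∨ (p ∧ p ∧ p) ∨ (p ∧ ¬r ∧ ¬q) ∨ (p ∧ ¬r ∧ p) ∨ q   — distribute ∧ over ∨
= p ∨ q   — simplify

p ∨ q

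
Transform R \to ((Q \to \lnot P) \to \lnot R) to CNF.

(\lnot R \lor Q) \land (\lnot R \lor P)

R \to ((Q \to \lnot P) \to \lnot R)
⇔ \lnot R \lor ((Q \to \lnot P) \to \lnot R)   [eliminate \to]
⇔ \lnot R \lor \lnot (Q \to \lnot P) \lor \lnot R   [eliminate \to]
⇔ \lnot R \lor \lnot (\lnot Q \lor \lnot P) \lor \lnot R   [eliminate \to]
⇔ \lnot R \lor (\lnot \lnot Q \land \lnot \lnot P) \lor \lnot R   [De Morgan]
⇔ \lnot R \lor (Q \land \lnot \lnot P) \lor \lnot R   [double negation]
⇔ \lnot R \lor (Q \land P) \lor \lnot R   [double negation]
⇔ (\lnot R \lor Q \lor \lnot R) \land (\lnot R \lor P \lor \lnot R)   [distribute \lor over \land]
⇔ (\lnot R \lor Q) \land (\lnot R \lor P)   [simplify]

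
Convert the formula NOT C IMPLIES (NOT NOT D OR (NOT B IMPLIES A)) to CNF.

C OR D OR B OR A

NOT C IMPLIES (NOT NOT D OR (NOT B IMPLIES A))
≡ NOT NOT C OR NOT NOT D OR (NOT B IMPLIES A)   [eliminate IMPLIES]
≡ NOT NOT C OR NOT NOT D OR NOT NOT B OR A   [eliminate IMPLIES]
≡ C OR NOT NOT D OR NOT NOT B OR A   [double negation]
≡ C OR D OR NOT NOT B OR A   [double negation]
≡ C OR D OR B OR A   [double negation]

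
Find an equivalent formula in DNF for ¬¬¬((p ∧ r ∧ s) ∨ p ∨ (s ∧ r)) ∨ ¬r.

(¬p ∧ ¬s) ∨ ¬r

¬¬¬((p ∧ r ∧ s) ∨ p ∨ (s ∧ r)) ∨ ¬r
≡ ¬((p ∧ r ∧ s) ∨ p ∨ (s ∧ r)) ∨ ¬r   [double negation]
≡ (¬(p ∧ r ∧ s) ∧ ¬p ∧ ¬(s ∧ r)) ∨ ¬r   [De Morgan]
≡ ((¬p ∨ ¬r ∨ ¬s) ∧ ¬p ∧ ¬(s ∧ r)) ∨ ¬r   [De Morgan]
≡ ((¬p ∨ ¬r ∨ ¬s) ∧ ¬p ∧ (¬s ∨ ¬r)) ∨ ¬r   [De Morgan]
≡ (¬p ∧ ¬p ∧ ¬s) ∨ (¬p ∧ ¬p ∧ ¬r) ∨ (¬r ∧ ¬p ∧ ¬s) ∨ (¬r ∧ ¬p ∧ ¬r) ∨ (¬s ∧ ¬p ∧ ¬s) ∨ (¬s ∧ ¬p ∧ ¬r) ∨ ¬r   [distribute ∧ over ∨]
≡ (¬p ∧ ¬s) ∨ ¬r   [simplify]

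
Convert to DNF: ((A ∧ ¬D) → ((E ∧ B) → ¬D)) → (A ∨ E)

A ∨ E

((A ∧ ¬D) → ((E ∧ B) → ¬D)) → (A ∨ E)
⇔ ¬((A ∧ ¬D) → ((E ∧ B) → ¬D)) ∨ A ∨ E   [eliminate →]
⇔ ¬(¬(A ∧ ¬D) ∨ ((E ∧ B) → ¬D)) ∨ A ∨ E   [eliminate →]
⇔ ¬(¬(A ∧ ¬D) ∨ ¬(E ∧ B) ∨ ¬D) ∨ A ∨ E   [eliminate →]
⇔ (¬¬(A ∧ ¬D) ∧ ¬¬(E ∧ B) ∧ ¬¬D) ∨ A ∨ E   [De Morgan]
⇔ (A ∧ ¬D ∧ ¬¬(E ∧ B) ∧ ¬¬D) ∨ A ∨ E   [double negation]
⇔ (A ∧ ¬D ∧ E ∧ B ∧ ¬¬D) ∨ A ∨ E   [double negation]
⇔ (A ∧ ¬D ∧ E ∧ B ∧ D) ∨ A ∨ E   [double negation]
⇔ A ∨ E   [simplify]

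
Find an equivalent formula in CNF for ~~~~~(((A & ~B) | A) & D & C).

~A | ~D | ~C

~~~~~(((A & ~B) | A) & D & C)
= ~~~(((A & ~B) | A) & D & C)   [double negation]
= ~(((A & ~B) | A) & D & C)   [double negation]
= ~((A & ~B) | A) | ~D | ~C   [De Morgan]
= (~(A & ~B) & ~A) | ~D | ~C   [De Morgan]
= ((~A | ~~B) & ~A) | ~D | ~C   [De Morgan]
= ((~A | B) & ~A) | ~D | ~C   [double negation]
= (~A | B | ~D | ~C) & (~A | ~D | ~C)   [distribute | over &]
= ~A | ~D | ~C   [simplify]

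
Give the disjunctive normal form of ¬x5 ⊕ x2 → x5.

¬x5 ⊕ x2 → x5
= ¬(¬x5 ⊕ x2) ∨ x5   [eliminate →]
= ¬(¬x5 ∧ ¬x2 ∨ ¬¬x5 ∧ x2) ∨ x5   [expand ⊕]
= ¬(¬x5 ∧ ¬x2) ∧ ¬(¬¬x5 ∧ x2) ∨ x5   [De Morgan]
= (¬¬x5 ∨ ¬¬x2) ∧ ¬(¬¬x5 ∧ x2) ∨ x5   [De Morgan]
= (x5 ∨ ¬¬x2) ∧ ¬(¬¬x5 ∧ x2) ∨ x5   [double negation]
= (x5 ∨ x2) ∧ ¬(¬¬x5 ∧ x2) ∨ x5   [double negation]
= (x5 ∨ x2) ∧ (¬¬¬x5 ∨ ¬x2) ∨ x5   [De Morgan]
= (x5 ∨ x2) ∧ (¬x5 ∨ ¬x2) ∨ x5   [double negation]
= x5 ∧ ¬x5 ∨ x5 ∧ ¬x2 ∨ x2 ∧ ¬x5 ∨ x2 ∧ ¬x2 ∨ x5   [distribute ∧ over ∨]
= x2 ∧ ¬x5 ∨ x5   [simplify]

x2 ∧ ¬x5 ∨ x5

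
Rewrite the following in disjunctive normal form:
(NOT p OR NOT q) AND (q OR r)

(NOT p OR NOT q) AND (q OR r)
≡ (NOT p AND q) OR (NOT p AND r) OR (NOT q AND q) OR (NOT q AND r)   [distribute AND over OR]
≡ (NOT p AND q) OR (NOT p AND r) OR (NOT q AND r)   [simplify]

(NOT p AND q) OR (NOT p AND r) OR (NOT q AND r)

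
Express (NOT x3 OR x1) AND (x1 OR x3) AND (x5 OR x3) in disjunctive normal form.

(NOT x3 OR x1) AND (x1 OR x3) AND (x5 OR x3)
≡ (NOT x3 AND x1 AND x5) OR (NOT x3 AND x1 AND x3) OR (NOT x3 AND x3 AND x5) OR (NOT x3 AND x3 AND x3) OR (x1 AND x1 AND x5) OR (x1 AND x1 AND x3) OR (x1 AND x3 AND x5) OR (x1 AND x3 AND x3)   — distribute AND over OR
≡ (x1 AND x5) OR (x1 AND x3)   — simplify

(x1 AND x5) OR (x1 AND x3)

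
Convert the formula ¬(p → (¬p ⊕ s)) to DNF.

¬(p → (¬p ⊕ s))
⇔ ¬(¬p ∨ (¬p ⊕ s))   (eliminate →)
⇔ ¬(¬p ∨ (¬p ∧ ¬s) ∨ (¬¬p ∧ s))   (expand ⊕)
⇔ ¬¬p ∧ ¬(¬p ∧ ¬s) ∧ ¬(¬¬p ∧ s)   (De Morgan)
⇔ p ∧ ¬(¬p ∧ ¬s) ∧ ¬(¬¬p ∧ s)   (double negation)
⇔ p ∧ (¬¬p ∨ ¬¬s) ∧ ¬(¬¬p ∧ s)   (De Morgan)
⇔ p ∧ (p ∨ ¬¬s) ∧ ¬(¬¬p ∧ s)   (double negation)
⇔ p ∧ (p ∨ s) ∧ ¬(¬¬p ∧ s)   (double negation)
⇔ p ∧ (p ∨ s) ∧ (¬¬¬p ∨ ¬s)   (De Morgan)
⇔ p ∧ (p ∨ s) ∧ (¬p ∨ ¬s)   (double negation)
⇔ (p ∧ p ∧ ¬p) ∨ (p ∧ p ∧ ¬s) ∨ (p ∧ s ∧ ¬p) ∨ (p ∧ s ∧ ¬s)   (distribute ∧ over ∨)
⇔ p ∧ ¬s   (simplify)

p ∧ ¬s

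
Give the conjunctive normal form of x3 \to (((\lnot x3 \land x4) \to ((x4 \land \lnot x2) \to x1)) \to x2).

x3 \to (((\lnot x3 \land x4) \to ((x4 \land \lnot x2) \to x1)) \to x2)
⇔ \lnot x3 \lor (((\lnot x3 \land x4) \to ((x4 \land \lnot x2) \to x1)) \to x2)
⇔ \lnot x3 \lor \lnot ((\lnot x3 \land x4) \to ((x4 \land \lnot x2) \to x1)) \lor x2
⇔ \lnot x3 \lor \lnot (\lnot (\lnot x3 \land x4) \lor ((x4 \land \lnot x2) \to x1)) \lor x2
⇔ \lnot x3 \lor \lnot (\lnot (\lnot x3 \land x4) \lor \lnot (x4 \land \lnot x2) \lor x1) \lor x2
⇔ \lnot x3 \lor (\lnot \lnot (\lnot x3 \land x4) \land \lnot \lnot (x4 \land \lnot x2) \land \lnot x1) \lor x2
⇔ \lnot x3 \lor (\lnot x3 \land x4 \land \lnot \lnot (x4 \land \lnot x2) \land \lnot x1) \lor x2
⇔ \lnot x3 \lor (\lnot x3 \land x4 \land x4 \land \lnot x2 \land \lnot x1) \lor x2
⇔ (\lnot x3 \lor \lnot x3 \lor x2) \land (\lnot x3 \lor x4 \lor x2) \land (\lnot x3 \lor x4 \lor x2) \land (\lnot x3 \lor \lnot x2 \lor x2) \land (\lnot x3 \lor \lnot x1 \lor x2)
⇔ \lnot x3 \lor x2

\lnot x3 \lor x2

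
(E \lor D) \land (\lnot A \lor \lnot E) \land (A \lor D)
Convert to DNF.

(E \lor D) \land (\lnot A \lor \lnot E) \land (A \lor D)
= (E \land \lnot A \land A) \lor (E \land \lnot A \land D) \lor (E \land \lnot E \land A) \lor (E \land \lnot E \land D) \lor (D \land \lnot A \land A) \lor (D \land \lnot A \land D) \lor (D \land \lnot E \land A) \lor (D \land \lnot E \land D)   — distribute \land over \lor
= (D \land \lnot A) \lor (D \land \lnot E)   — simplify

(D \land \lnot A) \lor (D \land \lnot E)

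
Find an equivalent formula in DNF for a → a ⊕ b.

¬a ∨ a ∧ ¬b

a → a ⊕ b
= ¬a ∨ (a ⊕ b)   (eliminate →)
= ¬a ∨ a ∧ ¬b ∨ ¬a ∧ b   (expand ⊕)
= ¬a ∨ a ∧ ¬b   (simplify)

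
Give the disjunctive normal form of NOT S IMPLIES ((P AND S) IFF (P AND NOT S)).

NOT S IMPLIES ((P AND S) IFF (P AND NOT S))
⇔ NOT NOT S OR ((P AND S) IFF (P AND NOT S))   (eliminate IMPLIES)
⇔ NOT NOT S OR (((P AND S) IMPLIES (P AND NOT S)) AND ((P AND NOT S) IMPLIES (P AND S)))   (eliminate IFF)
⇔ NOT NOT S OR ((NOT (P AND S) OR (P AND NOT S)) AND ((P AND NOT S) IMPLIES (P AND S)))   (eliminate IMPLIES)
⇔ NOT NOT S OR ((NOT (P AND S) OR (P AND NOT S)) AND (NOT (P AND NOT S) OR (P AND S)))   (eliminate IMPLIES)
⇔ S OR ((NOT (P AND S) OR (P AND NOT S)) AND (NOT (P AND NOT S) OR (P AND S)))   (double negation)
⇔ S OR ((NOT P OR NOT S OR (P AND NOT S)) AND (NOT (P AND NOT S) OR (P AND S)))   (De Morgan)
⇔ S OR ((NOT P OR NOT S OR (P AND NOT S)) AND (NOT P OR NOT NOT S OR (P AND S)))   (De Morgan)
⇔ S OR ((NOT P OR NOT S OR (P AND NOT S)) AND (NOT P OR S OR (P AND S)))   (double negation)
⇔ S OR (NOT P AND NOT P) OR (NOT P AND S) OR (NOT P AND P AND S) OR (NOT S AND NOT P) OR (NOT S AND S) OR (NOT S AND P AND S) OR (P AND NOT S AND NOT P) OR (P AND NOT S AND S) OR (P AND NOT S AND P AND S)   (distribute AND over OR)
⇔ S OR NOT P   (simplify)

S OR NOT P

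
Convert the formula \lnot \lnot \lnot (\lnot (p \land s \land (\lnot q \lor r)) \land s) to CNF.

(p \lor \lnot s) \land (\lnot q \lor r \lor \lnot s)

\lnot \lnot \lnot (\lnot (p \land s \land (\lnot q \lor r)) \land s)
= \lnot (\lnot (p \land s \land (\lnot q \lor r)) \land s)   [double negation]
= \lnot \lnot (p \land s \land (\lnot q \lor r)) \lor \lnot s   [De Morgan]
= (p \land s \land (\lnot q \lor r)) \lor \lnot s   [double negation]
= (p \lor \lnot s) \land (s \lor \lnot s) \land (\lnot q \lor r \lor \lnot s)   [distribute \lor over \land]
= (p \lor \lnot s) \land (\lnot q \lor r \lor \lnot s)   [simplify]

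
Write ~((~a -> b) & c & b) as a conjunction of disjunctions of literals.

~((~a -> b) & c & b)
≡ ~((~~a | b) & c & b)   (eliminate ->)
≡ ~(~~a | b) | ~c | ~b   (De Morgan)
≡ (~~~a & ~b) | ~c | ~b   (De Morgan)
≡ (~a & ~b) | ~c | ~b   (double negation)
≡ (~a | ~c | ~b) & (~b | ~c | ~b)   (distribute | over &)
≡ ~b | ~c   (simplify)

~b | ~c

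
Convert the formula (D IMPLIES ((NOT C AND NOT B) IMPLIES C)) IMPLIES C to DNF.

(D IMPLIES ((NOT C AND NOT B) IMPLIES C)) IMPLIES C
≡ NOT (D IMPLIES ((NOT C AND NOT B) IMPLIES C)) OR C   — eliminate IMPLIES
≡ NOT (NOT D OR ((NOT C AND NOT B) IMPLIES C)) OR C   — eliminate IMPLIES
≡ NOT (NOT D OR NOT (NOT C AND NOT B) OR C) OR C   — eliminate IMPLIES
≡ (NOT NOT D AND NOT NOT (NOT C AND NOT B) AND NOT C) OR C   — De Morgan
≡ (D AND NOT NOT (NOT C AND NOT B) AND NOT C) OR C   — double negation
≡ (D AND NOT C AND NOT B AND NOT C) OR C   — double negation
≡ (D AND NOT C AND NOT B) OR C   — simplify

(D AND NOT C AND NOT B) OR C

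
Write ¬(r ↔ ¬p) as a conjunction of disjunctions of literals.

(r ∨ ¬p) ∧ (p ∨ ¬r)

¬(r ↔ ¬p)
≡ ¬((r → ¬p) ∧ (¬p → r))   (eliminate ↔)
≡ ¬((¬r ∨ ¬p) ∧ (¬p → r))   (eliminate →)
≡ ¬((¬r ∨ ¬p) ∧ (¬¬p ∨ r))   (eliminate →)
≡ ¬(¬r ∨ ¬p) ∨ ¬(¬¬p ∨ r)   (De Morgan)
≡ (¬¬r ∧ ¬¬p) ∨ ¬(¬¬p ∨ r)   (De Morgan)
≡ (r ∧ ¬¬p) ∨ ¬(¬¬p ∨ r)   (double negation)
≡ (r ∧ p) ∨ ¬(¬¬p ∨ r)   (double negation)
≡ (r ∧ p) ∨ (¬¬¬p ∧ ¬r)   (De Morgan)
≡ (r ∧ p) ∨ (¬p ∧ ¬r)   (double negation)
≡ (r ∨ ¬p) ∧ (r ∨ ¬r) ∧ (p ∨ ¬p) ∧ (p ∨ ¬r)   (distribute ∨ over ∧)
≡ (r ∨ ¬p) ∧ (p ∨ ¬r)   (simplify)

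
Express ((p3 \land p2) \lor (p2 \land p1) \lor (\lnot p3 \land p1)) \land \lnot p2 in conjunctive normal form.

(p3 \lor p1) \land (p2 \lor \lnot p3) \land (p2 \lor p1) \land \lnot p2

((p3 \land p2) \lor (p2 \land p1) \lor (\lnot p3 \land p1)) \land \lnot p2
⇔ (p3 \lor p2 \lor \lnot p3) \land (p3 \lor p2 \lor p1) \land (p3 \lor p1 \lor \lnot p3) \land (p3 \lor p1 \lor p1) \land (p2 \lor p2 \lor \lnot p3) \land (p2 \lor p2 \lor p1) \land (p2 \lor p1 \lor \lnot p3) \land (p2 \lor p1 \lor p1) \land \lnot p2   [distribute \lor over \land]
⇔ (p3 \lor p1) \land (p2 \lor \lnot p3) \land (p2 \lor p1) \land \lnot p2   [simplify]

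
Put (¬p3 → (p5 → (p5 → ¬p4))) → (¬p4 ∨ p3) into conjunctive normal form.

(¬p3 → (p5 → (p5 → ¬p4))) → (¬p4 ∨ p3)
≡ ¬(¬p3 → (p5 → (p5 → ¬p4))) ∨ ¬p4 ∨ p3   (eliminate →)
≡ ¬(¬¬p3 ∨ (p5 → (p5 → ¬p4))) ∨ ¬p4 ∨ p3   (eliminate →)
≡ ¬(¬¬p3 ∨ ¬p5 ∨ (p5 → ¬p4)) ∨ ¬p4 ∨ p3   (eliminate →)
≡ ¬(¬¬p3 ∨ ¬p5 ∨ ¬p5 ∨ ¬p4) ∨ ¬p4 ∨ p3   (eliminate →)
≡ (¬¬¬p3 ∧ ¬¬p5 ∧ ¬¬p5 ∧ ¬¬p4) ∨ ¬p4 ∨ p3   (De Morgan)
≡ (¬p3 ∧ ¬¬p5 ∧ ¬¬p5 ∧ ¬¬p4) ∨ ¬p4 ∨ p3   (double negation)
≡ (¬p3 ∧ p5 ∧ ¬¬p5 ∧ ¬¬p4) ∨ ¬p4 ∨ p3   (double negation)
≡ (¬p3 ∧ p5 ∧ p5 ∧ ¬¬p4) ∨ ¬p4 ∨ p3   (double negation)
≡ (¬p3 ∧ p5 ∧ p5 ∧ p4) ∨ ¬p4 ∨ p3   (double negation)
≡ (¬p3 ∨ ¬p4 ∨ p3) ∧ (p5 ∨ ¬p4 ∨ p3) ∧ (p5 ∨ ¬p4 ∨ p3) ∧ (p4 ∨ ¬p4 ∨ p3)   (distribute ∨ over ∧)
≡ p5 ∨ ¬p4 ∨ p3   (simplify)

p5 ∨ ¬p4 ∨ p3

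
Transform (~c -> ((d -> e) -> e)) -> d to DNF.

(~c & ~d & ~e) | d

(~c -> ((d -> e) -> e)) -> d
= ~(~c -> ((d -> e) -> e)) | d   [eliminate ->]
= ~(~~c | ((d -> e) -> e)) | d   [eliminate ->]
= ~(~~c | ~(d -> e) | e) | d   [eliminate ->]
= ~(~~c | ~(~d | e) | e) | d   [eliminate ->]
= (~~~c & ~~(~d | e) & ~e) | d   [De Morgan]
= (~c & ~~(~d | e) & ~e) | d   [double negation]
= (~c & (~d | e) & ~e) | d   [double negation]
= (~c & ~d & ~e) | (~c & e & ~e) | d   [distribute & over |]
= (~c & ~d & ~e) | d   [simplify]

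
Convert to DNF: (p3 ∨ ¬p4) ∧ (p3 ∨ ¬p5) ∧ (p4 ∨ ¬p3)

(p3 ∧ p4) ∨ (¬p4 ∧ ¬p5 ∧ ¬p3)

(p3 ∨ ¬p4) ∧ (p3 ∨ ¬p5) ∧ (p4 ∨ ¬p3)
≡ (p3 ∧ p3 ∧ p4) ∨ (p3 ∧ p3 ∧ ¬p3) ∨ (p3 ∧ ¬p5 ∧ p4) ∨ (p3 ∧ ¬p5 ∧ ¬p3) ∨ (¬p4 ∧ p3 ∧ p4) ∨ (¬p4 ∧ p3 ∧ ¬p3) ∨ (¬p4 ∧ ¬p5 ∧ p4) ∨ (¬p4 ∧ ¬p5 ∧ ¬p3)   [distribute ∧ over ∨]
≡ (p3 ∧ p4) ∨ (¬p4 ∧ ¬p5 ∧ ¬p3)   [simplify]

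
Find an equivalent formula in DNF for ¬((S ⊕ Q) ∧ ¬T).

(¬S ∧ ¬Q) ∨ (Q ∧ S) ∨ T

¬((S ⊕ Q) ∧ ¬T)
⇔ ¬(((S ∧ ¬Q) ∨ (¬S ∧ Q)) ∧ ¬T)   [expand ⊕]
⇔ ¬((S ∧ ¬Q) ∨ (¬S ∧ Q)) ∨ ¬¬T   [De Morgan]
⇔ (¬(S ∧ ¬Q) ∧ ¬(¬S ∧ Q)) ∨ ¬¬T   [De Morgan]
⇔ ((¬S ∨ ¬¬Q) ∧ ¬(¬S ∧ Q)) ∨ ¬¬T   [De Morgan]
⇔ ((¬S ∨ Q) ∧ ¬(¬S ∧ Q)) ∨ ¬¬T   [double negation]
⇔ ((¬S ∨ Q) ∧ (¬¬S ∨ ¬Q)) ∨ ¬¬T   [De Morgan]
⇔ ((¬S ∨ Q) ∧ (S ∨ ¬Q)) ∨ ¬¬T   [double negation]
⇔ ((¬S ∨ Q) ∧ (S ∨ ¬Q)) ∨ T   [double negation]
⇔ (¬S ∧ S) ∨ (¬S ∧ ¬Q) ∨ (Q ∧ S) ∨ (Q ∧ ¬Q) ∨ T   [distribute ∧ over ∨]
⇔ (¬S ∧ ¬Q) ∨ (Q ∧ S) ∨ T   [simplify]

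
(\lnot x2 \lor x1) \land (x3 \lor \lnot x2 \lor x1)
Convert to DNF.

\lnot x2 \lor x1

(\lnot x2 \lor x1) \land (x3 \lor \lnot x2 \lor x1)
⇔ (\lnot x2 \land x3) \lor (\lnot x2 \land \lnot x2) \lor (\lnot x2 \land x1) \lor (x1 \land x3) \lor (x1 \land \lnot x2) \lor (x1 \land x1)
⇔ \lnot x2 \lor x1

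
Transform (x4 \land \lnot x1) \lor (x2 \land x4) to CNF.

(x4 \land \lnot x1) \lor (x2 \land x4)
≡ (x4 \lor x2) \land (x4 \lor x4) \land (\lnot x1 \lor x2) \land (\lnot x1 \lor x4)   — distribute \lor over \land
≡ x4 \land (\lnot x1 \lor x2)   — simplify

x4 \land (\lnot x1 \lor x2)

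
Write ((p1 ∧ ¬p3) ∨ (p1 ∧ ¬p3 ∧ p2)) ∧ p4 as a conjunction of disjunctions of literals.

p1 ∧ ¬p3 ∧ p4

((p1 ∧ ¬p3) ∨ (p1 ∧ ¬p3 ∧ p2)) ∧ p4
= (p1 ∨ p1) ∧ (p1 ∨ ¬p3) ∧ (p1 ∨ p2) ∧ (¬p3 ∨ p1) ∧ (¬p3 ∨ ¬p3) ∧ (¬p3 ∨ p2) ∧ p4   — distribute ∨ over ∧
= p1 ∧ ¬p3 ∧ p4   — simplify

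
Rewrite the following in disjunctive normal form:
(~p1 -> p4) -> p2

(~p1 & ~p4) | p2

(~p1 -> p4) -> p2
⇔ ~(~p1 -> p4) | p2   — eliminate ->
⇔ ~(~~p1 | p4) | p2   — eliminate ->
⇔ (~~~p1 & ~p4) | p2   — De Morgan
⇔ (~p1 & ~p4) | p2   — double negation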